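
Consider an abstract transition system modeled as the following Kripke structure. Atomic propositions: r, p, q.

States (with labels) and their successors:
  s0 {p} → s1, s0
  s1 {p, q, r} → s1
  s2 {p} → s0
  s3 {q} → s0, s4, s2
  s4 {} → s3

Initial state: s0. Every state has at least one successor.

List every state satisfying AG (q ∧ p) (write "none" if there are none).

{s1}

States satisfying q ∧ p: {s1}.
States satisfying AG (q ∧ p): {s1}.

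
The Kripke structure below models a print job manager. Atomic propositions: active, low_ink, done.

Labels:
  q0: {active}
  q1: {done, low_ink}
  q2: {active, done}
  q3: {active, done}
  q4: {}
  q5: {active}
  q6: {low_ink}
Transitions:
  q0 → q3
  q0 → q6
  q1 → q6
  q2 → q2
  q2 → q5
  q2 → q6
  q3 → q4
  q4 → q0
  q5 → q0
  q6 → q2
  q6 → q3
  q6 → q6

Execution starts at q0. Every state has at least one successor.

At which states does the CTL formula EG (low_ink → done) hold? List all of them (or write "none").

States satisfying low_ink → done: {q0, q1, q2, q3, q4, q5}.
States satisfying EG (low_ink → done): {q0, q2, q3, q4, q5}.

{q0, q2, q3, q4, q5}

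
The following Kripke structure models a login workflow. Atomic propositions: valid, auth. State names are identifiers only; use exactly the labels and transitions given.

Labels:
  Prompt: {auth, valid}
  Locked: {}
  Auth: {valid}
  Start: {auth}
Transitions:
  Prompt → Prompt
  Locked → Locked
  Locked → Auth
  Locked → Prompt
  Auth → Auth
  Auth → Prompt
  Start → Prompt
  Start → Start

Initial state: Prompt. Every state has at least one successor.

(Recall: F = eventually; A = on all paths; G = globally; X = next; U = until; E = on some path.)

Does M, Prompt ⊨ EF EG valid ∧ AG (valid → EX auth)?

Satisfied

States satisfying EG valid: {Prompt, Auth}.
States satisfying EF EG valid: {Prompt, Locked, Auth, Start}.
States satisfying valid → EX auth: {Prompt, Locked, Auth, Start}.
States satisfying AG (valid → EX auth): {Prompt, Locked, Auth, Start}.
States satisfying EF EG valid ∧ AG (valid → EX auth): {Prompt, Locked, Auth, Start}.
Prompt ∈ Sat(EF EG valid ∧ AG (valid → EX auth)).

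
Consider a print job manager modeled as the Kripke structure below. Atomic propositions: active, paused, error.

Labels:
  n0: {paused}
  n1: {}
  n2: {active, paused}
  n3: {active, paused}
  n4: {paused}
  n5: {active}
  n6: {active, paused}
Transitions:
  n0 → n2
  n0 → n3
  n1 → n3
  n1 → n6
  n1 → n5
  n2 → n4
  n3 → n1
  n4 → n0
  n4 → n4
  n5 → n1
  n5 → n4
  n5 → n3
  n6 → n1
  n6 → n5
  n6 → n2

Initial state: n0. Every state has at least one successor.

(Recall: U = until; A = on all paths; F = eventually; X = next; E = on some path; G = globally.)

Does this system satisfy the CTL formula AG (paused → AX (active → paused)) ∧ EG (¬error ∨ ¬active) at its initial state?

Does not hold

States satisfying paused → AX (active → paused): {n0, n1, n2, n3, n4, n5}.
States satisfying AG (paused → AX (active → paused)): ∅.
States satisfying ¬error ∨ ¬active: {n0, n1, n2, n3, n4, n5, n6}.
States satisfying EG (¬error ∨ ¬active): {n0, n1, n2, n3, n4, n5, n6}.
States satisfying AG (paused → AX (active → paused)) ∧ EG (¬error ∨ ¬active): ∅.
n0 ∉ Sat(AG (paused → AX (active → paused)) ∧ EG (¬error ∨ ¬active)).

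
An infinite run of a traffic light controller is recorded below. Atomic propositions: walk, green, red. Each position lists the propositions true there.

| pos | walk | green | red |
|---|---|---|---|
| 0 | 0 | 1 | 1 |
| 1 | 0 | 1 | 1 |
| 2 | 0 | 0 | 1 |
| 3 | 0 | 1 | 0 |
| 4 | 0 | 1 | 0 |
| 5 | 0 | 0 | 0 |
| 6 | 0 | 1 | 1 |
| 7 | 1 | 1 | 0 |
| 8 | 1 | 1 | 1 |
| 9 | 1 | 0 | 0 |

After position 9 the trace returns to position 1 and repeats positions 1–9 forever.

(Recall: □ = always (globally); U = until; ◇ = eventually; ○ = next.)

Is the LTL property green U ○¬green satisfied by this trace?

Walking from position 0: ○¬green first holds at position 1, and green holds at every earlier position along the way, so green U ○¬green holds.

Yes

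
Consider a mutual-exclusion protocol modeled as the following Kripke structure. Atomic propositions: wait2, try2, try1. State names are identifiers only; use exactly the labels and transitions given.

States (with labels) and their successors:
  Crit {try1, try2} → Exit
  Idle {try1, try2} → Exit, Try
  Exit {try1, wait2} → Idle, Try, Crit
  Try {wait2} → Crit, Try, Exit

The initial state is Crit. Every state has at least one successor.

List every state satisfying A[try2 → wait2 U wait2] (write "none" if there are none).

{Exit, Try}

States satisfying try2 → wait2: {Exit, Try}.
States satisfying wait2: {Exit, Try}.
States satisfying A[try2 → wait2 U wait2]: {Exit, Try}.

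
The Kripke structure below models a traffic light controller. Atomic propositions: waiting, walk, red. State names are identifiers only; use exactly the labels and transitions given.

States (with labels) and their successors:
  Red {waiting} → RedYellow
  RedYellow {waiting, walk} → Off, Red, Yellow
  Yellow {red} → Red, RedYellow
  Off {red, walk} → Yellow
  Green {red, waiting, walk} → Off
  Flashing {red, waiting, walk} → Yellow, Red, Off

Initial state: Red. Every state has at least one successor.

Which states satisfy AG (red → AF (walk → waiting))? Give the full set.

{Red, RedYellow, Yellow, Off, Green, Flashing}

States satisfying red → AF (walk → waiting): {Red, RedYellow, Yellow, Off, Green, Flashing}.
States satisfying AG (red → AF (walk → waiting)): {Red, RedYellow, Yellow, Off, Green, Flashing}.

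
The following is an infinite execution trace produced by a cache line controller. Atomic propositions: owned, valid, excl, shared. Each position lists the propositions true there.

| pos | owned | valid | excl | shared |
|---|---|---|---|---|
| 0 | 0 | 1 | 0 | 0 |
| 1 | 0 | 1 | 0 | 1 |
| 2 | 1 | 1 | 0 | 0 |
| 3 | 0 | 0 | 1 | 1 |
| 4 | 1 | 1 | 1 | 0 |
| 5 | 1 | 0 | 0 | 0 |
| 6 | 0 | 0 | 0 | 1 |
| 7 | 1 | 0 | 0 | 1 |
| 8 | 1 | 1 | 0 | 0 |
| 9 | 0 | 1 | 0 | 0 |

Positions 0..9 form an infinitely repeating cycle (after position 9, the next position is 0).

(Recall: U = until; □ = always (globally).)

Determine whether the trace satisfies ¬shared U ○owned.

Walking from position 0: ○owned first holds at position 1, and ¬shared holds at every earlier position along the way, so ¬shared U ○owned holds.

Holds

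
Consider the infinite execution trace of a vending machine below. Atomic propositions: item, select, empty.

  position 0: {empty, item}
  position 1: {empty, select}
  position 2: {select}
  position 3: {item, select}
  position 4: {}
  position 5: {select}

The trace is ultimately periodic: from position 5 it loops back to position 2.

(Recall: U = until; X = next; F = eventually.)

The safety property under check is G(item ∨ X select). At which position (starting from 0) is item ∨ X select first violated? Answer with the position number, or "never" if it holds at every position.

never

item ∨ X select holds at every position 0..5, and those are all the positions the trace ever visits, so the invariant G(item ∨ X select) is never violated.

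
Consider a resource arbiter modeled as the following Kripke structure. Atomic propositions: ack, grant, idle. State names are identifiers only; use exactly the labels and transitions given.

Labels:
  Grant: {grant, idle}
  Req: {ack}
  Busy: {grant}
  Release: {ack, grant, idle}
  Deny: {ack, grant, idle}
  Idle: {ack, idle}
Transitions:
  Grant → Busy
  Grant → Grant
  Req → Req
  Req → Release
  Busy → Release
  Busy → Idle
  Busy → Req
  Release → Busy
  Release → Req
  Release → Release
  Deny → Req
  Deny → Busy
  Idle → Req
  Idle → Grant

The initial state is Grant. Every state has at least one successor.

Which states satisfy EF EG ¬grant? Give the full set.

States satisfying EG ¬grant: {Req, Idle}.
States satisfying EF EG ¬grant: {Grant, Req, Busy, Release, Deny, Idle}.

{Grant, Req, Busy, Release, Deny, Idle}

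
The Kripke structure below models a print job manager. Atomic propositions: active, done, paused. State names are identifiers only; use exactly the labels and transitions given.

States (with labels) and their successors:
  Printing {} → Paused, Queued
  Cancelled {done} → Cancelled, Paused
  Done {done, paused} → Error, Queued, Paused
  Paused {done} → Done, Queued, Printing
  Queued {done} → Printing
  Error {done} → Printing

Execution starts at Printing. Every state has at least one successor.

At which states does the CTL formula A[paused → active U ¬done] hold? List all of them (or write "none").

States satisfying paused → active: {Printing, Cancelled, Paused, Queued, Error}.
States satisfying ¬done: {Printing}.
States satisfying A[paused → active U ¬done]: {Printing, Queued, Error}.

{Printing, Queued, Error}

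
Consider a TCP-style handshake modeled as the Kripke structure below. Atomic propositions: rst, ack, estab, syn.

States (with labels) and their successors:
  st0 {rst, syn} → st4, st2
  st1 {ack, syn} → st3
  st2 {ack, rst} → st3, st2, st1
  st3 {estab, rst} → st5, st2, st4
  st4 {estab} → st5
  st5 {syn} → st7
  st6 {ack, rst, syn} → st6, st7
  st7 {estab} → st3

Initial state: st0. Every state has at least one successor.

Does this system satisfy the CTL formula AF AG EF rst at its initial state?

States satisfying AG EF rst: {st0, st1, st2, st3, st4, st5, st6, st7}.
States satisfying AF AG EF rst: {st0, st1, st2, st3, st4, st5, st6, st7}.
st0 ∈ Sat(AF AG EF rst).

Holds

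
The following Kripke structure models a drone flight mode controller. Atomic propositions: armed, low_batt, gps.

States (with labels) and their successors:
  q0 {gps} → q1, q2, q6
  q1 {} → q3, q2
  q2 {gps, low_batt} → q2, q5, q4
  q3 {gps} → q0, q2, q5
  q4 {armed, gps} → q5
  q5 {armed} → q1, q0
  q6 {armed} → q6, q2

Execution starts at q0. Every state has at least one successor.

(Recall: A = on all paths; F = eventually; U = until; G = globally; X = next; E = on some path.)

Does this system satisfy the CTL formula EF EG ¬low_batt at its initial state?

Satisfied

States satisfying EG ¬low_batt: {q0, q1, q3, q4, q5, q6}.
States satisfying EF EG ¬low_batt: {q0, q1, q2, q3, q4, q5, q6}.
Some path from q0 reaches a state where EG ¬low_batt holds.
q0 ∈ Sat(EF EG ¬low_batt).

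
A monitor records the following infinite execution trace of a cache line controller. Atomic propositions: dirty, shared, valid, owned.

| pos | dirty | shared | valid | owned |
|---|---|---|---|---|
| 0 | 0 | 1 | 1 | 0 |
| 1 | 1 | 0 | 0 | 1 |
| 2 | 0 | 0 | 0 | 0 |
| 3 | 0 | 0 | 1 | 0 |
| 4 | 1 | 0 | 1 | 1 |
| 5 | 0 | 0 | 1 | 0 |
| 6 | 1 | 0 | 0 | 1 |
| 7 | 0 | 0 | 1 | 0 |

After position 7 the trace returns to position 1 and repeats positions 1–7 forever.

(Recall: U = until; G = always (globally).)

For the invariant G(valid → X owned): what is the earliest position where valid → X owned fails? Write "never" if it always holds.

4

Check valid → X owned at each position in order: 0 ✓, 1 ✓, 2 ✓, 3 ✓.
At position 4 the labels are {dirty, owned, valid} and the next position 5 has {valid}, so valid → X owned is false there. This is the first violation.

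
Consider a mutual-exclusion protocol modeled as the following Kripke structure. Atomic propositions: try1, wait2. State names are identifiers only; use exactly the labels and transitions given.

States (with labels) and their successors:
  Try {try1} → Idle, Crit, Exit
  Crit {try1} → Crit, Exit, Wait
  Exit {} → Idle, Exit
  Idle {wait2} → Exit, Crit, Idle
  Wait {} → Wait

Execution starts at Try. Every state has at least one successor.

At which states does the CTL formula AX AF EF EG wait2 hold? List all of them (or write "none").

{Try, Exit, Idle}

States satisfying AF EF EG wait2: {Try, Crit, Exit, Idle}.
States satisfying AX AF EF EG wait2: {Try, Exit, Idle}.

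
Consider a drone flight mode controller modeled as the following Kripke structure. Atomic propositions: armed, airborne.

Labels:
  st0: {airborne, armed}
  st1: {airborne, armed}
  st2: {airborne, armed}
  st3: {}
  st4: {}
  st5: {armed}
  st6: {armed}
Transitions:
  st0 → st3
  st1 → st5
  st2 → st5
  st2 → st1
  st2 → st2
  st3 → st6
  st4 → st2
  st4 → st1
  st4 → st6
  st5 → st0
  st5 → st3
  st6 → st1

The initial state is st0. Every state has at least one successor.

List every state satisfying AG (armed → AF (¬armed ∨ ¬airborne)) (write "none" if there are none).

States satisfying armed → AF (¬armed ∨ ¬airborne): {st0, st1, st3, st4, st5, st6}.
States satisfying AG (armed → AF (¬armed ∨ ¬airborne)): {st0, st1, st3, st5, st6}.

{st0, st1, st3, st5, st6}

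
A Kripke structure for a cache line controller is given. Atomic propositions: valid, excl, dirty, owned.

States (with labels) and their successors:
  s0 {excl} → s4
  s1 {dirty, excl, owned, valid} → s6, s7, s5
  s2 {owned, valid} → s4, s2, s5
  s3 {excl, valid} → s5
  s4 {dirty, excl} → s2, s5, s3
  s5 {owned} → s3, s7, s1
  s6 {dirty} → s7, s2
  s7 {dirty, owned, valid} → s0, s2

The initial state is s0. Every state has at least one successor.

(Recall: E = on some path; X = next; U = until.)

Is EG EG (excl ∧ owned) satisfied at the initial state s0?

States satisfying EG (excl ∧ owned): ∅.
States satisfying EG EG (excl ∧ owned): ∅.
No suitable path/successor from s0 witnesses the formula.
s0 ∉ Sat(EG EG (excl ∧ owned)).

Violated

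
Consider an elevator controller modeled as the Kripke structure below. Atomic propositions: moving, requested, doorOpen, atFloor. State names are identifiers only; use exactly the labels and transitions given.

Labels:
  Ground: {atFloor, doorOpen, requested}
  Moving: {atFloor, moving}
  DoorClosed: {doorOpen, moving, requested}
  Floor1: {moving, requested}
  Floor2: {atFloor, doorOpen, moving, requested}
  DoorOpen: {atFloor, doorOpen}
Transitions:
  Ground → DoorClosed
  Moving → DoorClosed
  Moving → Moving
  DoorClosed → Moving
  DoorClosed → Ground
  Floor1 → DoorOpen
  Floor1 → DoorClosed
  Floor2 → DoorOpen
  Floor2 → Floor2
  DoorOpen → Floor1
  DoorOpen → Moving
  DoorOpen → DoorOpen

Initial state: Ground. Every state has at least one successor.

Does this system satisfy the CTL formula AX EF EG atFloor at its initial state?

States satisfying EF EG atFloor: {Ground, Moving, DoorClosed, Floor1, Floor2, DoorOpen}.
States satisfying AX EF EG atFloor: {Ground, Moving, DoorClosed, Floor1, Floor2, DoorOpen}.
Ground ∈ Sat(AX EF EG atFloor).

Holds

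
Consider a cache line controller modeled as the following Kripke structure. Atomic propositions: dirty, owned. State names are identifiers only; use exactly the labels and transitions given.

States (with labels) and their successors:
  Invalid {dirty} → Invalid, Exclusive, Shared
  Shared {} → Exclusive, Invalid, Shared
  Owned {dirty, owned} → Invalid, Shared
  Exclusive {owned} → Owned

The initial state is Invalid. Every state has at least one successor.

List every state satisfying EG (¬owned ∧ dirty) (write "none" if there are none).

{Invalid}

States satisfying ¬owned ∧ dirty: {Invalid}.
States satisfying EG (¬owned ∧ dirty): {Invalid}.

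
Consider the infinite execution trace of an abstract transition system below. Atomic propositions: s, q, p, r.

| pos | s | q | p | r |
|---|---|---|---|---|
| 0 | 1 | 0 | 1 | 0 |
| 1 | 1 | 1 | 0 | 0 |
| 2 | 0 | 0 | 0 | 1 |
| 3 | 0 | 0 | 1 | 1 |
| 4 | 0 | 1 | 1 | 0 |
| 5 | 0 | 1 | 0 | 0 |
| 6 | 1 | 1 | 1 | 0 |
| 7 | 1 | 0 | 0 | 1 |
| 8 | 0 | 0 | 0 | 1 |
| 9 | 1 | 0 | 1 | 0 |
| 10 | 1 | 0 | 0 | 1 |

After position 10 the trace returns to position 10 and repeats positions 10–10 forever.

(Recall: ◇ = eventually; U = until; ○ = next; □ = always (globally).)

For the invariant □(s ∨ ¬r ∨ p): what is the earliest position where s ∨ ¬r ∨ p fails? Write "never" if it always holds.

Check s ∨ ¬r ∨ p at each position in order: 0 ✓, 1 ✓.
At position 2 the labels are {r}, so s ∨ ¬r ∨ p is false there. This is the first violation.

2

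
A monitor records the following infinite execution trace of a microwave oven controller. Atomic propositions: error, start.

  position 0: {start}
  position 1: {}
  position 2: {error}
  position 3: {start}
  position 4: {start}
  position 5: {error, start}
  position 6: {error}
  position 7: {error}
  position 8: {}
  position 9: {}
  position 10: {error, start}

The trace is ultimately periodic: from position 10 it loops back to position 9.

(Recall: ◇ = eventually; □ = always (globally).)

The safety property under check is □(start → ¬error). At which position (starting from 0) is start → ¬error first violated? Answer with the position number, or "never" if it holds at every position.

Check start → ¬error at each position in order: 0 ✓, 1 ✓, 2 ✓, 3 ✓, 4 ✓.
At position 5 the labels are {error, start}, so start → ¬error is false there. This is the first violation.

5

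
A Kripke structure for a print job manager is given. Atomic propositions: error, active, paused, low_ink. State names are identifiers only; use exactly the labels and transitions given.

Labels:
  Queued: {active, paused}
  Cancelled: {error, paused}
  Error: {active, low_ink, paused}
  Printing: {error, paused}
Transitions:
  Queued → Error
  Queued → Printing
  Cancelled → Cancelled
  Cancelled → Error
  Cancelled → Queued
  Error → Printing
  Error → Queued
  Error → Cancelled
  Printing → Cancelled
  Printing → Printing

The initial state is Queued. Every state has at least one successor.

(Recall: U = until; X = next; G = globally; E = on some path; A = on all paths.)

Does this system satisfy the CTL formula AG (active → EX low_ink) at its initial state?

Violated

States satisfying active → EX low_ink: {Queued, Cancelled, Printing}.
States satisfying AG (active → EX low_ink): ∅.
Error is reachable from Queued and violates active → EX low_ink, so AG fails at Queued.
Queued ∉ Sat(AG (active → EX low_ink)).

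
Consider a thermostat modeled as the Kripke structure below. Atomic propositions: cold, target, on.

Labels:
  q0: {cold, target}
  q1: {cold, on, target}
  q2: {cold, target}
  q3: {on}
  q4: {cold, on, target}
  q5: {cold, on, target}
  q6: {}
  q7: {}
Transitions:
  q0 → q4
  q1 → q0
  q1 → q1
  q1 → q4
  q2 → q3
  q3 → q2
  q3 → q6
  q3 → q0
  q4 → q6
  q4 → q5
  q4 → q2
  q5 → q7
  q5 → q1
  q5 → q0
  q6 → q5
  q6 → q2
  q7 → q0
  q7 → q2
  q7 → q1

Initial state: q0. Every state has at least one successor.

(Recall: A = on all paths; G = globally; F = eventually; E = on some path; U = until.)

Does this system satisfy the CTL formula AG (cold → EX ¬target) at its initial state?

Does not hold

States satisfying cold → EX ¬target: {q2, q3, q4, q5, q6, q7}.
States satisfying AG (cold → EX ¬target): ∅.
q0 is reachable from q0 and violates cold → EX ¬target, so AG fails at q0.
q0 ∉ Sat(AG (cold → EX ¬target)).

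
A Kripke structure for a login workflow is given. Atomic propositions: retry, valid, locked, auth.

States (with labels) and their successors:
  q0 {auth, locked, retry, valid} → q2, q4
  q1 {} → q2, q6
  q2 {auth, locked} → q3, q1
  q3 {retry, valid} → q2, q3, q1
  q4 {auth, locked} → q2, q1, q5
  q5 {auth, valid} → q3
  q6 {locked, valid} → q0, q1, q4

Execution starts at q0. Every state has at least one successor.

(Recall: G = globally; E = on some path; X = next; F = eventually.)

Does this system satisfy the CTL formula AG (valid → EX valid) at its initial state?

States satisfying valid → EX valid: {q1, q2, q3, q4, q5, q6}.
States satisfying AG (valid → EX valid): ∅.
q0 is reachable from q0 and violates valid → EX valid, so AG fails at q0.
q0 ∉ Sat(AG (valid → EX valid)).

Does not hold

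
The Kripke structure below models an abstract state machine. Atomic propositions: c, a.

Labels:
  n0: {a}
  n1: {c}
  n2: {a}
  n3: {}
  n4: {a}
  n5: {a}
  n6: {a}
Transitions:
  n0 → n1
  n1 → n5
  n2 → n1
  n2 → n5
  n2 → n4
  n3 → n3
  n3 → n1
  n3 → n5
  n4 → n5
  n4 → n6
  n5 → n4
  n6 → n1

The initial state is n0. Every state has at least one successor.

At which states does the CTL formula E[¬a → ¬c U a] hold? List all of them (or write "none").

States satisfying ¬a → ¬c: {n0, n2, n3, n4, n5, n6}.
States satisfying a: {n0, n2, n4, n5, n6}.
States satisfying E[¬a → ¬c U a]: {n0, n2, n3, n4, n5, n6}.

{n0, n2, n3, n4, n5, n6}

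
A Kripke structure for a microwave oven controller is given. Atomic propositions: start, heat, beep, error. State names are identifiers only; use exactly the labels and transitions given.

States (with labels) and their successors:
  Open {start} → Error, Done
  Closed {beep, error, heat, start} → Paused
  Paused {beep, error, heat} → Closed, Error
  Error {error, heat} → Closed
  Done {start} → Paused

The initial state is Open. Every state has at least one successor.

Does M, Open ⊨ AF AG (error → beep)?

States satisfying AG (error → beep): ∅.
States satisfying AF AG (error → beep): ∅.
There is a path from Open along which AG (error → beep) never holds.
Open ∉ Sat(AF AG (error → beep)).

No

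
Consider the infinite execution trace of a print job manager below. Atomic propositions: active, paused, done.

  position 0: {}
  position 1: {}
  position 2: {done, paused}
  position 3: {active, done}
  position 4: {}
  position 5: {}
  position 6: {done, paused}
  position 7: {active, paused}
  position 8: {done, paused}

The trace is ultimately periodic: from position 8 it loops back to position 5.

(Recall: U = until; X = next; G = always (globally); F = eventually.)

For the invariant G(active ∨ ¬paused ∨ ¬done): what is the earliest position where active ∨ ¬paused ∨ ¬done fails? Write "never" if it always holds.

Check active ∨ ¬paused ∨ ¬done at each position in order: 0 ✓, 1 ✓.
At position 2 the labels are {done, paused}, so active ∨ ¬paused ∨ ¬done is false there. This is the first violation.

2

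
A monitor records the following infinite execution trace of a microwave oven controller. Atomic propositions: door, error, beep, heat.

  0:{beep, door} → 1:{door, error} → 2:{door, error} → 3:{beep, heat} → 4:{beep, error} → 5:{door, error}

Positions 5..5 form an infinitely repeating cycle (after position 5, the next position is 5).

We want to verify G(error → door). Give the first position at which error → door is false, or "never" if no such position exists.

4

Check error → door at each position in order: 0 ✓, 1 ✓, 2 ✓, 3 ✓.
At position 4 the labels are {beep, error}, so error → door is false there. This is the first violation.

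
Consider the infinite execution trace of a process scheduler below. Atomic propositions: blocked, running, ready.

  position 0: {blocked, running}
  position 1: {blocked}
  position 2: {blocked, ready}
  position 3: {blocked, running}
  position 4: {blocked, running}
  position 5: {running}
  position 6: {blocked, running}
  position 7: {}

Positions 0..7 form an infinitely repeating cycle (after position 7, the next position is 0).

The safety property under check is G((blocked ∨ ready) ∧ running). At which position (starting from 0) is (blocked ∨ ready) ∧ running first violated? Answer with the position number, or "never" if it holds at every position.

1

Check (blocked ∨ ready) ∧ running at each position in order: 0 ✓.
At position 1 the labels are {blocked}, so (blocked ∨ ready) ∧ running is false there. This is the first violation.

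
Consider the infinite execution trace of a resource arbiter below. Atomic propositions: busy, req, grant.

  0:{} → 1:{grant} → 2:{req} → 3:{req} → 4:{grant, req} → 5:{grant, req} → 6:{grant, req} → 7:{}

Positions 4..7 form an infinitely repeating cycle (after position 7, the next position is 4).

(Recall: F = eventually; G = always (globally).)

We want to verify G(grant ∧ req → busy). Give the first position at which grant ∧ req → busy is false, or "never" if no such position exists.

Check grant ∧ req → busy at each position in order: 0 ✓, 1 ✓, 2 ✓, 3 ✓.
At position 4 the labels are {grant, req}, so grant ∧ req → busy is false there. This is the first violation.

4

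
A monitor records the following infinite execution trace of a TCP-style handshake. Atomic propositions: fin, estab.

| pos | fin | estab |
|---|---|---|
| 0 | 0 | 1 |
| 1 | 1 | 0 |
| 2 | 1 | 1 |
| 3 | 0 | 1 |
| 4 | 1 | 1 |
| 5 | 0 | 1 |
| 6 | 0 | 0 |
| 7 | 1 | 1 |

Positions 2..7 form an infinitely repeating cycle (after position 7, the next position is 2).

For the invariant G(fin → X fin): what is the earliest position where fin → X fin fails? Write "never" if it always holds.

2

Check fin → X fin at each position in order: 0 ✓, 1 ✓.
At position 2 the labels are {estab, fin} and the next position 3 has {estab}, so fin → X fin is false there. This is the first violation.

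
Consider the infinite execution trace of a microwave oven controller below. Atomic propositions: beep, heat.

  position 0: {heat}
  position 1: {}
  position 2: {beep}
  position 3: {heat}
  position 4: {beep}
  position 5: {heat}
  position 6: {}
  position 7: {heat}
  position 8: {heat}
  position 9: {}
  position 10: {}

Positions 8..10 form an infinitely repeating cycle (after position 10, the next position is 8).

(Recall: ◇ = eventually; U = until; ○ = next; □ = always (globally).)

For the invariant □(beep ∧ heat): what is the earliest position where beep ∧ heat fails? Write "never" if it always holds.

At position 0 the labels are {heat}, so beep ∧ heat is false there. This is the first violation.

0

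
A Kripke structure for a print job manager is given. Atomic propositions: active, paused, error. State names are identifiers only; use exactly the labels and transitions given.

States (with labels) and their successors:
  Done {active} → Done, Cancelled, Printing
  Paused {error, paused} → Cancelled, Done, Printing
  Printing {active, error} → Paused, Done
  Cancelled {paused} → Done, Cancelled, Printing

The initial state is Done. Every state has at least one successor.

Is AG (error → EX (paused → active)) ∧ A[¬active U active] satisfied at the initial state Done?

States satisfying error → EX (paused → active): {Done, Paused, Printing, Cancelled}.
States satisfying AG (error → EX (paused → active)): {Done, Paused, Printing, Cancelled}.
States satisfying ¬active: {Paused, Cancelled}.
States satisfying active: {Done, Printing}.
States satisfying A[¬active U active]: {Done, Printing}.
States satisfying AG (error → EX (paused → active)) ∧ A[¬active U active]: {Done, Printing}.
Done ∈ Sat(AG (error → EX (paused → active)) ∧ A[¬active U active]).

Satisfied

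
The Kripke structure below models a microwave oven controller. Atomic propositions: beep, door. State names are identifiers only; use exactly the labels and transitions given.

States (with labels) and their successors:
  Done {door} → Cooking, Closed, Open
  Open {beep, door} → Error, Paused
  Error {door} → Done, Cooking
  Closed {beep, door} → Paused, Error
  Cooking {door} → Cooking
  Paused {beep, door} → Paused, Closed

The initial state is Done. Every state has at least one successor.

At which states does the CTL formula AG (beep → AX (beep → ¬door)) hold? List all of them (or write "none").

{Cooking}

States satisfying beep → AX (beep → ¬door): {Done, Error, Cooking}.
States satisfying AG (beep → AX (beep → ¬door)): {Cooking}.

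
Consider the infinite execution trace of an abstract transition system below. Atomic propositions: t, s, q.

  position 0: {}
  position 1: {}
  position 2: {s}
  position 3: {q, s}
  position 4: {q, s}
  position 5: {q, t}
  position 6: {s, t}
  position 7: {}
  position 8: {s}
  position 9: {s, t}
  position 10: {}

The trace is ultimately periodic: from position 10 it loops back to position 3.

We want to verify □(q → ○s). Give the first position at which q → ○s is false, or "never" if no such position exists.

4

Check q → ○s at each position in order: 0 ✓, 1 ✓, 2 ✓, 3 ✓.
At position 4 the labels are {q, s} and the next position 5 has {q, t}, so q → ○s is false there. This is the first violation.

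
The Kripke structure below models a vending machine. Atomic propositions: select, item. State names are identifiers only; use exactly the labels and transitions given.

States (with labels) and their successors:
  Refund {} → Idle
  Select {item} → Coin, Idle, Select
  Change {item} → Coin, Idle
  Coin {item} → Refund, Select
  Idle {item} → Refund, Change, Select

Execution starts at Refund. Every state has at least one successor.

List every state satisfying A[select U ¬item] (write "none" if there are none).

States satisfying select: ∅.
States satisfying ¬item: {Refund}.
States satisfying A[select U ¬item]: {Refund}.

{Refund}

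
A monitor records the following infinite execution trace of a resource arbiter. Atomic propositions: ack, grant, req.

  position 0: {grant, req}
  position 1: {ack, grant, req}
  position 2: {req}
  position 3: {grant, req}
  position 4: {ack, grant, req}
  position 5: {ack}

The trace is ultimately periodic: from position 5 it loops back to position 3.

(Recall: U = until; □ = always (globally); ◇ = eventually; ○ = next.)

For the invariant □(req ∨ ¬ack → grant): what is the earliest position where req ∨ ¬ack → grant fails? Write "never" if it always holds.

2

Check req ∨ ¬ack → grant at each position in order: 0 ✓, 1 ✓.
At position 2 the labels are {req}, so req ∨ ¬ack → grant is false there. This is the first violation.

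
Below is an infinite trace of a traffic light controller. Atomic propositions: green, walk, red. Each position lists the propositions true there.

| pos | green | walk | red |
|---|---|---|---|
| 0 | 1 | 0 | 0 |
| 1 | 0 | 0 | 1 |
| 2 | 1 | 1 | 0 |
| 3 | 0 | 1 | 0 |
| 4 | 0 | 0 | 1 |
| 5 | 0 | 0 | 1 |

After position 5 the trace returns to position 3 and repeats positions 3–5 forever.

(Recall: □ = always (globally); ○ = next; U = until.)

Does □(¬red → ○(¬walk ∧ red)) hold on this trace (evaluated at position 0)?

Does not hold

¬red → ○(¬walk ∧ red) must hold at every position from 0 onward. It fails at position 2, so □(¬red → ○(¬walk ∧ red)) is false.
Positions where ¬red holds: 0, 2, 3.
Check ○(¬walk ∧ red) at each: 0→ok, 2→fails, 3→ok.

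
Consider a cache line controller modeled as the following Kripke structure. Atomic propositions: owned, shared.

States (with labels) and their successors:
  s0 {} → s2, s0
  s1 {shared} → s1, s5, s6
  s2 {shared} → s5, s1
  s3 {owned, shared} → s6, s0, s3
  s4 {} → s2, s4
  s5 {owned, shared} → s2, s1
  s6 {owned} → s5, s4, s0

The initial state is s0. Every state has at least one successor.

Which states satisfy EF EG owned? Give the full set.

{s3}

States satisfying EG owned: {s3}.
States satisfying EF EG owned: {s3}.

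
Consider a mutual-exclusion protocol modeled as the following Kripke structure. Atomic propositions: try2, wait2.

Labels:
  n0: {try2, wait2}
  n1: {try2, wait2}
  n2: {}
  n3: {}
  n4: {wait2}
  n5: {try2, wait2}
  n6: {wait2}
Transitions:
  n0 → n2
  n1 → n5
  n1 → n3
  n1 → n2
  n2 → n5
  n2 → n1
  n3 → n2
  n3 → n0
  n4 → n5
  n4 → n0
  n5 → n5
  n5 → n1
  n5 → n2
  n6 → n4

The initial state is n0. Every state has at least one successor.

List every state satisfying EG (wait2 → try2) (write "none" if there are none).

{n0, n1, n2, n3, n5}

States satisfying wait2 → try2: {n0, n1, n2, n3, n5}.
States satisfying EG (wait2 → try2): {n0, n1, n2, n3, n5}.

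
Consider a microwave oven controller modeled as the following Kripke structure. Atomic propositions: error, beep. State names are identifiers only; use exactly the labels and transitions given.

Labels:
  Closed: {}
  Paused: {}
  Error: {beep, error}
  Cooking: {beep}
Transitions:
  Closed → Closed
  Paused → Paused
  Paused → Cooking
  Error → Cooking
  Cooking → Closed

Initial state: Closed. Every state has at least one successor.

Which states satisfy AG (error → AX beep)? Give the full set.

{Closed, Paused, Error, Cooking}

States satisfying error → AX beep: {Closed, Paused, Error, Cooking}.
States satisfying AG (error → AX beep): {Closed, Paused, Error, Cooking}.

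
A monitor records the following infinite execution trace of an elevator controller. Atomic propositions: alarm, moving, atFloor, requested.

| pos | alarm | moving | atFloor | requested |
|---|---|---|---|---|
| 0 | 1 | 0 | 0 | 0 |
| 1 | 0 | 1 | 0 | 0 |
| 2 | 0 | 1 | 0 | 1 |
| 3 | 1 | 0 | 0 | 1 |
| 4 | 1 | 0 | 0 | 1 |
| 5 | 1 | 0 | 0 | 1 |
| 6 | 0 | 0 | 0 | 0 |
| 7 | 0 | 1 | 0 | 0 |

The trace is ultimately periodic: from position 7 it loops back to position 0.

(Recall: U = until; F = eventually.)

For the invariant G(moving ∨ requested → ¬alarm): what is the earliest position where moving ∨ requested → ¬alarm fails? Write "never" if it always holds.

3

Check moving ∨ requested → ¬alarm at each position in order: 0 ✓, 1 ✓, 2 ✓.
At position 3 the labels are {alarm, requested}, so moving ∨ requested → ¬alarm is false there. This is the first violation.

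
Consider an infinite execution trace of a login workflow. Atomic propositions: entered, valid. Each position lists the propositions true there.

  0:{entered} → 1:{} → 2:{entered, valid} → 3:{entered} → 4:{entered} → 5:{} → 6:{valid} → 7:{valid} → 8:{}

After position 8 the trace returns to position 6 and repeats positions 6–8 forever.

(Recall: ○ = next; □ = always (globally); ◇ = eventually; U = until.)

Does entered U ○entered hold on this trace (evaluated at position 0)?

Yes

Walking from position 0: ○entered first holds at position 1, and entered holds at every earlier position along the way, so entered U ○entered holds.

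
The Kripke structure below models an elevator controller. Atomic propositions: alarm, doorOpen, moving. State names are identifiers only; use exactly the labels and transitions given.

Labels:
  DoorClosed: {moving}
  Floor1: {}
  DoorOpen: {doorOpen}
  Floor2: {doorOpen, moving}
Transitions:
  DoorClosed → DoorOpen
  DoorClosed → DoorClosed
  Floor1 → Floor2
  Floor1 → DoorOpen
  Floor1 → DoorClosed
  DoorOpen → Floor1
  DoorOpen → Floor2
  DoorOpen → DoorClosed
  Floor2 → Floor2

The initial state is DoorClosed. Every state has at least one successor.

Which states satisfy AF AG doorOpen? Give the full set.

{Floor2}

States satisfying AG doorOpen: {Floor2}.
States satisfying AF AG doorOpen: {Floor2}.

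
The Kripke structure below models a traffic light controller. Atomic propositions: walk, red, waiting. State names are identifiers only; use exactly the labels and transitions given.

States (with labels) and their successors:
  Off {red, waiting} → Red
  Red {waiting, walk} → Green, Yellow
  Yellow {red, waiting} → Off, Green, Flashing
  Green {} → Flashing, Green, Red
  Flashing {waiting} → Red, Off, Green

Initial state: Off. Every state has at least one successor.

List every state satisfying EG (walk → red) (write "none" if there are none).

{Yellow, Green, Flashing}

States satisfying walk → red: {Off, Yellow, Green, Flashing}.
States satisfying EG (walk → red): {Yellow, Green, Flashing}.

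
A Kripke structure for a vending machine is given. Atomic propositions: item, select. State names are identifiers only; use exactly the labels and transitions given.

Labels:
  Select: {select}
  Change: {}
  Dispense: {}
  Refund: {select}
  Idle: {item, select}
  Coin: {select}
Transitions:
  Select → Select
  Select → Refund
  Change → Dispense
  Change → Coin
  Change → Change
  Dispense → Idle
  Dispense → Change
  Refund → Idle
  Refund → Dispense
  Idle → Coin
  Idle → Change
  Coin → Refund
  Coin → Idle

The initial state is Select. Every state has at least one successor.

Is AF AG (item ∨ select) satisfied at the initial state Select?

Violated

States satisfying AG (item ∨ select): ∅.
States satisfying AF AG (item ∨ select): ∅.
There is a path from Select along which AG (item ∨ select) never holds.
Select ∉ Sat(AF AG (item ∨ select)).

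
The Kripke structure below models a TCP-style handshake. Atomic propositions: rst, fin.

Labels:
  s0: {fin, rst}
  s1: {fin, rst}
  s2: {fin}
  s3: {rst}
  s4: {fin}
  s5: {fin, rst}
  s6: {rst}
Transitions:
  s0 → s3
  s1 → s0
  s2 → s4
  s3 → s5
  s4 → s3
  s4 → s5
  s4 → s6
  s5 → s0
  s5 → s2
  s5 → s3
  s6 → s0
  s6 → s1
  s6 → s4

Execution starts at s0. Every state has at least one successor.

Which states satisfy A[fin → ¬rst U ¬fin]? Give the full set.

{s3, s6}

States satisfying fin → ¬rst: {s2, s3, s4, s6}.
States satisfying ¬fin: {s3, s6}.
States satisfying A[fin → ¬rst U ¬fin]: {s3, s6}.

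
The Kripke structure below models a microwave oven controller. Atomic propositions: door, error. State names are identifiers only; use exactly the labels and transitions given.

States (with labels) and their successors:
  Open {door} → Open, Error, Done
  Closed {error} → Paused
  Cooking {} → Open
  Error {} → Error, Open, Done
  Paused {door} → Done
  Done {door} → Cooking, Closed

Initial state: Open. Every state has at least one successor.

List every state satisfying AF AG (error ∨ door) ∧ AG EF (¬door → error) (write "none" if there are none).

none

States satisfying AG (error ∨ door): ∅.
States satisfying AF AG (error ∨ door): ∅.
States satisfying EF (¬door → error): {Open, Closed, Cooking, Error, Paused, Done}.
States satisfying AG EF (¬door → error): {Open, Closed, Cooking, Error, Paused, Done}.
States satisfying AF AG (error ∨ door) ∧ AG EF (¬door → error): ∅.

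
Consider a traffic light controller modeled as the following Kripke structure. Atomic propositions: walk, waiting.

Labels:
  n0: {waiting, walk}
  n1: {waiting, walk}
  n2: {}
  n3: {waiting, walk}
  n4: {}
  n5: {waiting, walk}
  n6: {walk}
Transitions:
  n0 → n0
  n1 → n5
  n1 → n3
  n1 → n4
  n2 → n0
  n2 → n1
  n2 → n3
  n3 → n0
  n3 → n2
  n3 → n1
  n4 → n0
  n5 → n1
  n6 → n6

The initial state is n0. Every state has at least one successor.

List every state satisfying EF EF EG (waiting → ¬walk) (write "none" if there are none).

{n6}

States satisfying EF EG (waiting → ¬walk): {n6}.
States satisfying EF EF EG (waiting → ¬walk): {n6}.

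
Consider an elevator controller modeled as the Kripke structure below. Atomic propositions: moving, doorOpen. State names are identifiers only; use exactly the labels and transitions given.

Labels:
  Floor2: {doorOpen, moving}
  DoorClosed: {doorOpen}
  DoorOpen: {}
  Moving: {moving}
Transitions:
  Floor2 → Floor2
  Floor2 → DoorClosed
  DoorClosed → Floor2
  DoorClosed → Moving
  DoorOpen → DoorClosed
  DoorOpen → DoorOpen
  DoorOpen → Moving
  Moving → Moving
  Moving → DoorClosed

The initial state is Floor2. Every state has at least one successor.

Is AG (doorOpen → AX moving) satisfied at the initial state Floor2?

States satisfying doorOpen → AX moving: {DoorClosed, DoorOpen, Moving}.
States satisfying AG (doorOpen → AX moving): ∅.
Floor2 is reachable from Floor2 and violates doorOpen → AX moving, so AG fails at Floor2.
Floor2 ∉ Sat(AG (doorOpen → AX moving)).

Violated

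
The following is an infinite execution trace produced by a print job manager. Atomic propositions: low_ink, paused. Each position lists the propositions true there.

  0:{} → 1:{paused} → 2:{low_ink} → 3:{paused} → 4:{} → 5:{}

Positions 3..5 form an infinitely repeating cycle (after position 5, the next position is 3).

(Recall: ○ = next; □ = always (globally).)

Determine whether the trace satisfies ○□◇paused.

The position after 0 is 1; □◇paused is true there.

Satisfied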